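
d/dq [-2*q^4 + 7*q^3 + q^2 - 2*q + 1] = -8*q^3 + 21*q^2 + 2*q - 2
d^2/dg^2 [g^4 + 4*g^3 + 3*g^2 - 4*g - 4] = 12*g^2 + 24*g + 6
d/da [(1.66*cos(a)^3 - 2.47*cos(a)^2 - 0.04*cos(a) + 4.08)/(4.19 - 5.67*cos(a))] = (18.8244*cos(a)^3 - 34.8711*cos(a)^2 + 20.6986*cos(a) - 22.966)*sin(a)/(32.1489*cos(a)^2 - 47.5146*cos(a) + 17.5561)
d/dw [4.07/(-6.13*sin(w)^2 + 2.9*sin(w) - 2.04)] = (49.8982*sin(w) - 11.803)*cos(w)/(6.13*sin(w)^2 - 2.9*sin(w) + 2.04)^2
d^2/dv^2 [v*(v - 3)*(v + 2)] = 6*v - 2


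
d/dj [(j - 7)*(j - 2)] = 2*j - 9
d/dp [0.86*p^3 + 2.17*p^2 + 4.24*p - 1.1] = 2.58*p^2 + 4.34*p + 4.24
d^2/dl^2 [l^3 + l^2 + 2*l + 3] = 6*l + 2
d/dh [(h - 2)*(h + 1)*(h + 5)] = 3*h^2 + 8*h - 7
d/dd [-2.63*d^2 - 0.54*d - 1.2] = -5.26*d - 0.54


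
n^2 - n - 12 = (n - 4)*(n + 3)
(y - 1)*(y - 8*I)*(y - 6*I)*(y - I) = y^4 - y^3 - 15*I*y^3 - 62*y^2 + 15*I*y^2 + 62*y + 48*I*y - 48*I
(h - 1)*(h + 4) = h^2 + 3*h - 4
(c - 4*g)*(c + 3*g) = c^2 - c*g - 12*g^2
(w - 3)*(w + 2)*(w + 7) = w^3 + 6*w^2 - 13*w - 42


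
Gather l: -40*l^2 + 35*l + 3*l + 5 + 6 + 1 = -40*l^2 + 38*l + 12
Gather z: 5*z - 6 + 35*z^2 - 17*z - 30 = 35*z^2 - 12*z - 36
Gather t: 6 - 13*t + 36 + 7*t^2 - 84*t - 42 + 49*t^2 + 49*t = 56*t^2 - 48*t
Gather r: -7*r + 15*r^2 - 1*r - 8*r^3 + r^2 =-8*r^3 + 16*r^2 - 8*r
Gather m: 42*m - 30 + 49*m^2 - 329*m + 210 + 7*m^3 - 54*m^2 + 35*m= 7*m^3 - 5*m^2 - 252*m + 180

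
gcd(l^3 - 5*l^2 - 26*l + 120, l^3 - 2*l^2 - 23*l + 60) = l^2 + l - 20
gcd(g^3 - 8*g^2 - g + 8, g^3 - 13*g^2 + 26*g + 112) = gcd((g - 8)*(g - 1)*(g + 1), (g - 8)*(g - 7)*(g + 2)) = g - 8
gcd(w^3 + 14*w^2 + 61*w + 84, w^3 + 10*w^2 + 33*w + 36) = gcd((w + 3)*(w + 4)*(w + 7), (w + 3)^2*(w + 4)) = w^2 + 7*w + 12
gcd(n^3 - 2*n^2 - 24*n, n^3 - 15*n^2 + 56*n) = n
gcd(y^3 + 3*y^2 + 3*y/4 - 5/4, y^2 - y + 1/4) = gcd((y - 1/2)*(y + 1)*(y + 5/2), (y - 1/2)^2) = y - 1/2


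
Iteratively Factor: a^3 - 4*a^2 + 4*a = (a - 2)*(a^2 - 2*a) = (a - 2)^2*(a)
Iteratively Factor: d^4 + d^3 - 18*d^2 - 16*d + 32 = (d - 1)*(d^3 + 2*d^2 - 16*d - 32) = (d - 1)*(d + 4)*(d^2 - 2*d - 8) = (d - 4)*(d - 1)*(d + 4)*(d + 2)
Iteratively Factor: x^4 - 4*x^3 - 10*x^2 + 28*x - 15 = (x + 3)*(x^3 - 7*x^2 + 11*x - 5) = (x - 1)*(x + 3)*(x^2 - 6*x + 5) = (x - 1)^2*(x + 3)*(x - 5)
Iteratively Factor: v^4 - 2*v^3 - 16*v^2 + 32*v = (v - 2)*(v^3 - 16*v) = (v - 2)*(v + 4)*(v^2 - 4*v) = v*(v - 2)*(v + 4)*(v - 4)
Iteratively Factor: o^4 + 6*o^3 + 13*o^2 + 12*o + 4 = (o + 1)*(o^3 + 5*o^2 + 8*o + 4) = (o + 1)^2*(o^2 + 4*o + 4) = (o + 1)^2*(o + 2)*(o + 2)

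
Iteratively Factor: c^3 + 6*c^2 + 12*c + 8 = (c + 2)*(c^2 + 4*c + 4) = (c + 2)^2*(c + 2)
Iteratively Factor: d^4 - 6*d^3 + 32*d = (d + 2)*(d^3 - 8*d^2 + 16*d) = (d - 4)*(d + 2)*(d^2 - 4*d) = (d - 4)^2*(d + 2)*(d)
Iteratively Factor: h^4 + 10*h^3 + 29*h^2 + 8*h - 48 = (h + 3)*(h^3 + 7*h^2 + 8*h - 16) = (h - 1)*(h + 3)*(h^2 + 8*h + 16) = (h - 1)*(h + 3)*(h + 4)*(h + 4)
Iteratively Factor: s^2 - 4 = (s - 2)*(s + 2)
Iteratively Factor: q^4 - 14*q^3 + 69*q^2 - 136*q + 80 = (q - 5)*(q^3 - 9*q^2 + 24*q - 16) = (q - 5)*(q - 4)*(q^2 - 5*q + 4) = (q - 5)*(q - 4)*(q - 1)*(q - 4)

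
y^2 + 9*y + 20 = (y + 4)*(y + 5)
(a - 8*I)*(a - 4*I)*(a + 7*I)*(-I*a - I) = -I*a^4 - 5*a^3 - I*a^3 - 5*a^2 - 52*I*a^2 - 224*a - 52*I*a - 224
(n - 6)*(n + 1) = n^2 - 5*n - 6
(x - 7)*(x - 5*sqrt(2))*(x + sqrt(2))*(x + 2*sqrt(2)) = x^4 - 7*x^3 - 2*sqrt(2)*x^3 - 26*x^2 + 14*sqrt(2)*x^2 - 20*sqrt(2)*x + 182*x + 140*sqrt(2)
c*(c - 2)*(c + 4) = c^3 + 2*c^2 - 8*c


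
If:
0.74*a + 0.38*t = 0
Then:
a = -0.513513513513513*t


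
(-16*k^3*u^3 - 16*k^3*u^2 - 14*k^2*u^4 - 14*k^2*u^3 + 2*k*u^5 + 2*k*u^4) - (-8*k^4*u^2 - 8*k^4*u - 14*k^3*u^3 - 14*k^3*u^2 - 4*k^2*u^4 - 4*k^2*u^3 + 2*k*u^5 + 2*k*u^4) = 8*k^4*u^2 + 8*k^4*u - 2*k^3*u^3 - 2*k^3*u^2 - 10*k^2*u^4 - 10*k^2*u^3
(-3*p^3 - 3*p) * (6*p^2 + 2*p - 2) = -18*p^5 - 6*p^4 - 12*p^3 - 6*p^2 + 6*p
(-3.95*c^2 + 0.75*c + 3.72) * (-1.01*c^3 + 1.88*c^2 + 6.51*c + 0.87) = 3.9895*c^5 - 8.1835*c^4 - 28.0617*c^3 + 8.4396*c^2 + 24.8697*c + 3.2364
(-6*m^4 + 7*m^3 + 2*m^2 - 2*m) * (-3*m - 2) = 18*m^5 - 9*m^4 - 20*m^3 + 2*m^2 + 4*m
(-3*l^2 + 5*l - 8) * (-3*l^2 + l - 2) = 9*l^4 - 18*l^3 + 35*l^2 - 18*l + 16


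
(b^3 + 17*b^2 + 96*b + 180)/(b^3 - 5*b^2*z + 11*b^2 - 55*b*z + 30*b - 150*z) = (-b - 6)/(-b + 5*z)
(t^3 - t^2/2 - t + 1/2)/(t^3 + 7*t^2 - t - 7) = (t - 1/2)/(t + 7)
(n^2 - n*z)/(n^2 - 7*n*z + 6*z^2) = n/(n - 6*z)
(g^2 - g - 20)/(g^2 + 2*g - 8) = (g - 5)/(g - 2)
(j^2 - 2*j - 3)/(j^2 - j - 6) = (j + 1)/(j + 2)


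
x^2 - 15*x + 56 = (x - 8)*(x - 7)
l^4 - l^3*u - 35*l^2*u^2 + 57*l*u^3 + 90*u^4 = (l - 5*u)*(l - 3*u)*(l + u)*(l + 6*u)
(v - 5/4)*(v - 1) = v^2 - 9*v/4 + 5/4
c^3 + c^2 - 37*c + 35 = (c - 5)*(c - 1)*(c + 7)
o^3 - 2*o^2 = o^2*(o - 2)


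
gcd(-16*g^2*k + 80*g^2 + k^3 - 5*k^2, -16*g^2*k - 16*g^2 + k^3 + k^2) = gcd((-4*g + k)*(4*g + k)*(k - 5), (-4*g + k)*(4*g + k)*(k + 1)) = 16*g^2 - k^2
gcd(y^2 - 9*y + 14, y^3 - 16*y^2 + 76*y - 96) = y - 2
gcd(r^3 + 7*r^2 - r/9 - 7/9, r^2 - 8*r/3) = 1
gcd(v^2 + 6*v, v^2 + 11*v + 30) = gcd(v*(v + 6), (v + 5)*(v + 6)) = v + 6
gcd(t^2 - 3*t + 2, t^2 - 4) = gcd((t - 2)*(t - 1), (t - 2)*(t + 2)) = t - 2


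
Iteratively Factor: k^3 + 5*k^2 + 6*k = (k)*(k^2 + 5*k + 6) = k*(k + 3)*(k + 2)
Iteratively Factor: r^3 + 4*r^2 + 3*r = (r + 1)*(r^2 + 3*r) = r*(r + 1)*(r + 3)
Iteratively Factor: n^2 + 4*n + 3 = (n + 3)*(n + 1)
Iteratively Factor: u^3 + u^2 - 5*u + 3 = (u - 1)*(u^2 + 2*u - 3) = (u - 1)^2*(u + 3)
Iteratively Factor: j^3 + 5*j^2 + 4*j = (j + 4)*(j^2 + j) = (j + 1)*(j + 4)*(j)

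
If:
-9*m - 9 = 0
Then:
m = -1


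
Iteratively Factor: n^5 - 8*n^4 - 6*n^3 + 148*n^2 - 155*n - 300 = (n + 4)*(n^4 - 12*n^3 + 42*n^2 - 20*n - 75) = (n - 5)*(n + 4)*(n^3 - 7*n^2 + 7*n + 15) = (n - 5)^2*(n + 4)*(n^2 - 2*n - 3) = (n - 5)^2*(n - 3)*(n + 4)*(n + 1)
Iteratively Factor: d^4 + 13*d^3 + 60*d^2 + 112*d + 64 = (d + 4)*(d^3 + 9*d^2 + 24*d + 16) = (d + 4)^2*(d^2 + 5*d + 4) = (d + 1)*(d + 4)^2*(d + 4)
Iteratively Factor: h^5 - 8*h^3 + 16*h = (h)*(h^4 - 8*h^2 + 16) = h*(h - 2)*(h^3 + 2*h^2 - 4*h - 8) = h*(h - 2)^2*(h^2 + 4*h + 4) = h*(h - 2)^2*(h + 2)*(h + 2)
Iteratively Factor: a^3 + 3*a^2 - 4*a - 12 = (a + 3)*(a^2 - 4) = (a + 2)*(a + 3)*(a - 2)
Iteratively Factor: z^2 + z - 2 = (z - 1)*(z + 2)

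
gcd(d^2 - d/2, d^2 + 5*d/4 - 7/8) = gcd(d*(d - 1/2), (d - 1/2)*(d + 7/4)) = d - 1/2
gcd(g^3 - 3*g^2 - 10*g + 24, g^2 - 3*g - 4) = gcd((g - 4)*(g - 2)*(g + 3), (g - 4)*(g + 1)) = g - 4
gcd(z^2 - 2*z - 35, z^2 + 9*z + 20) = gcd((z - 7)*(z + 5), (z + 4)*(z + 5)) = z + 5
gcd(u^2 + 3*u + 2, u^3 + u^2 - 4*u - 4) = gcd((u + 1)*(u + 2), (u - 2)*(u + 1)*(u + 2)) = u^2 + 3*u + 2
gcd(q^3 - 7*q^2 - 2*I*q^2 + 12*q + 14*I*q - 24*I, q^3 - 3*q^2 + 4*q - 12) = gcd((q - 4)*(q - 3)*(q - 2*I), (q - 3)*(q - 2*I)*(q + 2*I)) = q^2 + q*(-3 - 2*I) + 6*I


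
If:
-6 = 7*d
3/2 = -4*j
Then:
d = -6/7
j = -3/8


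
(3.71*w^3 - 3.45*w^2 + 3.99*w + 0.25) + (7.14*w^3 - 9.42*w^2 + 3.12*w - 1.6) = 10.85*w^3 - 12.87*w^2 + 7.11*w - 1.35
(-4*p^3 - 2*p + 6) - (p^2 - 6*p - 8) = -4*p^3 - p^2 + 4*p + 14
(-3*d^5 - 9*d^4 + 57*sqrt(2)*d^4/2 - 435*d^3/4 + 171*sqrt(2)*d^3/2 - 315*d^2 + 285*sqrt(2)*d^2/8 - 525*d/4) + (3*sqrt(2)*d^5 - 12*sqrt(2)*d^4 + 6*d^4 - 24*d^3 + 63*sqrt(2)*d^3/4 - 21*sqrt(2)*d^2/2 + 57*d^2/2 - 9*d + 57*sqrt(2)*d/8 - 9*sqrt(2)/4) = -3*d^5 + 3*sqrt(2)*d^5 - 3*d^4 + 33*sqrt(2)*d^4/2 - 531*d^3/4 + 405*sqrt(2)*d^3/4 - 573*d^2/2 + 201*sqrt(2)*d^2/8 - 561*d/4 + 57*sqrt(2)*d/8 - 9*sqrt(2)/4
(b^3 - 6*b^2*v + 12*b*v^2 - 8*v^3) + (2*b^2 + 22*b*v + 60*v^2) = b^3 - 6*b^2*v + 2*b^2 + 12*b*v^2 + 22*b*v - 8*v^3 + 60*v^2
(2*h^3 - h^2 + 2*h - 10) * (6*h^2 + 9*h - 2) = 12*h^5 + 12*h^4 - h^3 - 40*h^2 - 94*h + 20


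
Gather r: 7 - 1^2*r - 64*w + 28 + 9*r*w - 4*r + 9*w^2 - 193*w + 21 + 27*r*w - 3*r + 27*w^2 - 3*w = r*(36*w - 8) + 36*w^2 - 260*w + 56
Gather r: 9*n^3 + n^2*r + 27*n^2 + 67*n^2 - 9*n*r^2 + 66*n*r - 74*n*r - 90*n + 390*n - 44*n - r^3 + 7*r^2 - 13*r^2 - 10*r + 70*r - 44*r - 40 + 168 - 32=9*n^3 + 94*n^2 + 256*n - r^3 + r^2*(-9*n - 6) + r*(n^2 - 8*n + 16) + 96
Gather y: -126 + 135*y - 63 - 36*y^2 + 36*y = -36*y^2 + 171*y - 189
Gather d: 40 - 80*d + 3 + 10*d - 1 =42 - 70*d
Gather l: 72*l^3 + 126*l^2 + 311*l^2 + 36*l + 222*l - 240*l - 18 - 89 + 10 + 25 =72*l^3 + 437*l^2 + 18*l - 72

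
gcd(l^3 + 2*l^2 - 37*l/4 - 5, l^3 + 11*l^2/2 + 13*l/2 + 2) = l^2 + 9*l/2 + 2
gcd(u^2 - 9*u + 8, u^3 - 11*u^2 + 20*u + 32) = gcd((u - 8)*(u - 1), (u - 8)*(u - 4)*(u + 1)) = u - 8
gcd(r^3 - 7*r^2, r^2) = r^2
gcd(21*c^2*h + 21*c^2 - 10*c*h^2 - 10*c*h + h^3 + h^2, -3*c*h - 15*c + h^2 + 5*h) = 3*c - h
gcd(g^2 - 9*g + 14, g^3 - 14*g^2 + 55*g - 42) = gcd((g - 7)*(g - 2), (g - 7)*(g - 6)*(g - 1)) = g - 7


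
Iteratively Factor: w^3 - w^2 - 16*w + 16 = (w + 4)*(w^2 - 5*w + 4) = (w - 4)*(w + 4)*(w - 1)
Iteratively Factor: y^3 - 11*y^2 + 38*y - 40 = (y - 5)*(y^2 - 6*y + 8) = (y - 5)*(y - 2)*(y - 4)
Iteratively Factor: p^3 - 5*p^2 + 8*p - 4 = (p - 2)*(p^2 - 3*p + 2) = (p - 2)^2*(p - 1)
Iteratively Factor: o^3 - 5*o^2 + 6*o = (o - 2)*(o^2 - 3*o) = o*(o - 2)*(o - 3)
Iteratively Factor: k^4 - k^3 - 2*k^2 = (k - 2)*(k^3 + k^2) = k*(k - 2)*(k^2 + k) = k^2*(k - 2)*(k + 1)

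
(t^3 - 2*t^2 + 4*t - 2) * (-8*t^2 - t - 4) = -8*t^5 + 15*t^4 - 34*t^3 + 20*t^2 - 14*t + 8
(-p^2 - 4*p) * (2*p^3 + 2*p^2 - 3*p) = -2*p^5 - 10*p^4 - 5*p^3 + 12*p^2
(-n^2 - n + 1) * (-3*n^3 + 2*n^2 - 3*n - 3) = 3*n^5 + n^4 - 2*n^3 + 8*n^2 - 3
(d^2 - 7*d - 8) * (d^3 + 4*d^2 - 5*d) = d^5 - 3*d^4 - 41*d^3 + 3*d^2 + 40*d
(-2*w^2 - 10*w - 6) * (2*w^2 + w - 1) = -4*w^4 - 22*w^3 - 20*w^2 + 4*w + 6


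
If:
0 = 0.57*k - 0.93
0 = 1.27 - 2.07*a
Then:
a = 0.61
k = 1.63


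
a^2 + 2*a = a*(a + 2)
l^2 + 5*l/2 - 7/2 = (l - 1)*(l + 7/2)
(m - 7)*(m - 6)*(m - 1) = m^3 - 14*m^2 + 55*m - 42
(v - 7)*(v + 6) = v^2 - v - 42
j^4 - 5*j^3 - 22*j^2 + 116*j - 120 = (j - 6)*(j - 2)^2*(j + 5)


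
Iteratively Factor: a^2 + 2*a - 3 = (a - 1)*(a + 3)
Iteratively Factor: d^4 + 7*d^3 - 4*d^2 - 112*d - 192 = (d + 4)*(d^3 + 3*d^2 - 16*d - 48) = (d + 4)^2*(d^2 - d - 12) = (d - 4)*(d + 4)^2*(d + 3)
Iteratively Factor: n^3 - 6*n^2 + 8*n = (n - 2)*(n^2 - 4*n) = (n - 4)*(n - 2)*(n)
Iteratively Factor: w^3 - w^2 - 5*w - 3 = (w - 3)*(w^2 + 2*w + 1) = (w - 3)*(w + 1)*(w + 1)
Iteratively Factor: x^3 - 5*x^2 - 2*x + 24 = (x + 2)*(x^2 - 7*x + 12) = (x - 4)*(x + 2)*(x - 3)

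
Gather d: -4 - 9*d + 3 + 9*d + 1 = 0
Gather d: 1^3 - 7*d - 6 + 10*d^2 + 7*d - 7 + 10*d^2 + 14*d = 20*d^2 + 14*d - 12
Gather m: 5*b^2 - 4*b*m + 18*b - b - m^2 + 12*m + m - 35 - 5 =5*b^2 + 17*b - m^2 + m*(13 - 4*b) - 40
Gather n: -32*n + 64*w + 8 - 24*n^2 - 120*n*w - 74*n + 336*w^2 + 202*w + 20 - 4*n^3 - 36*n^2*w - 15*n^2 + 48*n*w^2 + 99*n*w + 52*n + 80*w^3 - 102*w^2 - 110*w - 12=-4*n^3 + n^2*(-36*w - 39) + n*(48*w^2 - 21*w - 54) + 80*w^3 + 234*w^2 + 156*w + 16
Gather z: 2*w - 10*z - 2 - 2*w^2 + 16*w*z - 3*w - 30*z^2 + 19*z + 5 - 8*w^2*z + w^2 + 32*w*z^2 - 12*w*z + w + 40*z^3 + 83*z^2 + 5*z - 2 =-w^2 + 40*z^3 + z^2*(32*w + 53) + z*(-8*w^2 + 4*w + 14) + 1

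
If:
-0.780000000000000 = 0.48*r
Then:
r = -1.62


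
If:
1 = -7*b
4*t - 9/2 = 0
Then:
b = -1/7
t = 9/8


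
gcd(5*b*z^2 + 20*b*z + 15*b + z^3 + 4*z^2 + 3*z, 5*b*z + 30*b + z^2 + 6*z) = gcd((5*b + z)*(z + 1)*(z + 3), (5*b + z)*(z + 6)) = 5*b + z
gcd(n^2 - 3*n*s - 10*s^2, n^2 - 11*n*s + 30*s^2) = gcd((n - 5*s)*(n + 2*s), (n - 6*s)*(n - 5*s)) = -n + 5*s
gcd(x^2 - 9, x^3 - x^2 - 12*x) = x + 3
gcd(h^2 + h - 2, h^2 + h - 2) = h^2 + h - 2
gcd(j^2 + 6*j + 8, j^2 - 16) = j + 4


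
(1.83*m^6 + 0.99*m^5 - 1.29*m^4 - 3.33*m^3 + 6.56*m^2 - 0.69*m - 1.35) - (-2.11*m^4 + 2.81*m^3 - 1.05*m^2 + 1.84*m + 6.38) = 1.83*m^6 + 0.99*m^5 + 0.82*m^4 - 6.14*m^3 + 7.61*m^2 - 2.53*m - 7.73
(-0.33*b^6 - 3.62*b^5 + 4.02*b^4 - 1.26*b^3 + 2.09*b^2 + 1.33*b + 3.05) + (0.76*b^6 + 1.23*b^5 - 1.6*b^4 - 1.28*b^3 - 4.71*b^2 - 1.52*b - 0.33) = 0.43*b^6 - 2.39*b^5 + 2.42*b^4 - 2.54*b^3 - 2.62*b^2 - 0.19*b + 2.72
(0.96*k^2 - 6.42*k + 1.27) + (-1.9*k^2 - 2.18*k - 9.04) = -0.94*k^2 - 8.6*k - 7.77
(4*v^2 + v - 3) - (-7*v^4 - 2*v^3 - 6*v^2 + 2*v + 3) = 7*v^4 + 2*v^3 + 10*v^2 - v - 6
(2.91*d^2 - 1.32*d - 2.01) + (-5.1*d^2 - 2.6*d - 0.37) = -2.19*d^2 - 3.92*d - 2.38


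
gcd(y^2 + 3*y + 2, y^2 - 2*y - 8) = y + 2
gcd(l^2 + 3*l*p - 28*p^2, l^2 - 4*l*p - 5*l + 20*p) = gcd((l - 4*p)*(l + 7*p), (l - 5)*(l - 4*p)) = -l + 4*p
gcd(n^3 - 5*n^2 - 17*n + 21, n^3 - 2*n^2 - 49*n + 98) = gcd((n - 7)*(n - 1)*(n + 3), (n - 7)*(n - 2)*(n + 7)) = n - 7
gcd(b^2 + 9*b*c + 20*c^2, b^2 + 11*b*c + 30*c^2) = b + 5*c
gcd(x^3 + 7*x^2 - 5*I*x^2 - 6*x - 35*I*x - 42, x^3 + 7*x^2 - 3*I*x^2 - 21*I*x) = x^2 + x*(7 - 3*I) - 21*I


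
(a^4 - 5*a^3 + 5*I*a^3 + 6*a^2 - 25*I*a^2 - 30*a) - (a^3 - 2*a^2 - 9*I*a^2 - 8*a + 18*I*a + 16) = a^4 - 6*a^3 + 5*I*a^3 + 8*a^2 - 16*I*a^2 - 22*a - 18*I*a - 16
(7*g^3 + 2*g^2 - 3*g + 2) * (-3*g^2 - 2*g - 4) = -21*g^5 - 20*g^4 - 23*g^3 - 8*g^2 + 8*g - 8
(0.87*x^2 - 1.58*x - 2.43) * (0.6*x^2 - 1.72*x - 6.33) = 0.522*x^4 - 2.4444*x^3 - 4.2475*x^2 + 14.181*x + 15.3819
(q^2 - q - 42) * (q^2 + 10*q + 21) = q^4 + 9*q^3 - 31*q^2 - 441*q - 882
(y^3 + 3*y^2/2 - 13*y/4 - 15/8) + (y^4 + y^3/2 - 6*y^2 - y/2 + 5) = y^4 + 3*y^3/2 - 9*y^2/2 - 15*y/4 + 25/8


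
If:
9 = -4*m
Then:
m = -9/4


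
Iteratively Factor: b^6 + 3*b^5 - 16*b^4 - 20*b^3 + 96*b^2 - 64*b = (b + 4)*(b^5 - b^4 - 12*b^3 + 28*b^2 - 16*b) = b*(b + 4)*(b^4 - b^3 - 12*b^2 + 28*b - 16) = b*(b + 4)^2*(b^3 - 5*b^2 + 8*b - 4) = b*(b - 1)*(b + 4)^2*(b^2 - 4*b + 4) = b*(b - 2)*(b - 1)*(b + 4)^2*(b - 2)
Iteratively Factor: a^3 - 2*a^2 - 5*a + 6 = (a + 2)*(a^2 - 4*a + 3) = (a - 3)*(a + 2)*(a - 1)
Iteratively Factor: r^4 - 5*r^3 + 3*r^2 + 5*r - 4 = (r - 1)*(r^3 - 4*r^2 - r + 4) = (r - 1)*(r + 1)*(r^2 - 5*r + 4) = (r - 4)*(r - 1)*(r + 1)*(r - 1)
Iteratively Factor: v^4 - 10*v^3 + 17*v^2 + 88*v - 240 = (v - 5)*(v^3 - 5*v^2 - 8*v + 48) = (v - 5)*(v - 4)*(v^2 - v - 12) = (v - 5)*(v - 4)*(v + 3)*(v - 4)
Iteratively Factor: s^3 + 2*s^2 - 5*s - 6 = (s - 2)*(s^2 + 4*s + 3) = (s - 2)*(s + 3)*(s + 1)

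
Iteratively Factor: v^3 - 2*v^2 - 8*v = (v)*(v^2 - 2*v - 8) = v*(v + 2)*(v - 4)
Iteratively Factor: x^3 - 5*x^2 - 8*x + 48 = (x + 3)*(x^2 - 8*x + 16) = (x - 4)*(x + 3)*(x - 4)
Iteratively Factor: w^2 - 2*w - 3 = (w - 3)*(w + 1)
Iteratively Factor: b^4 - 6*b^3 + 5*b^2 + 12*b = (b)*(b^3 - 6*b^2 + 5*b + 12) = b*(b + 1)*(b^2 - 7*b + 12) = b*(b - 3)*(b + 1)*(b - 4)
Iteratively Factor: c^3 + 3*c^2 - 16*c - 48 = (c - 4)*(c^2 + 7*c + 12) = (c - 4)*(c + 4)*(c + 3)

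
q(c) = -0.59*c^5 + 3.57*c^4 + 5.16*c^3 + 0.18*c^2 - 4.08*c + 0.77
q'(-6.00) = -6356.64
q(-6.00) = 8131.73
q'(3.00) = 282.93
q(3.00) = 275.27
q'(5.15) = 283.70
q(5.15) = 1063.22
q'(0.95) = 20.07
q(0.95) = 3.93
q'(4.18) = 410.24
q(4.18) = 700.69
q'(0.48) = 1.08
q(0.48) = -0.40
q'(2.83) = 255.36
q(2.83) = 229.51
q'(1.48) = 62.50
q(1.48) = 24.79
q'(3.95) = 400.80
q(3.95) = 607.21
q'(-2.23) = -159.21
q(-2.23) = 74.36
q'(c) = -2.95*c^4 + 14.28*c^3 + 15.48*c^2 + 0.36*c - 4.08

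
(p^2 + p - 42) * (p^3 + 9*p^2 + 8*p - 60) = p^5 + 10*p^4 - 25*p^3 - 430*p^2 - 396*p + 2520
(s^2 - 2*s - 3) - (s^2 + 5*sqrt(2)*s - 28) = -5*sqrt(2)*s - 2*s + 25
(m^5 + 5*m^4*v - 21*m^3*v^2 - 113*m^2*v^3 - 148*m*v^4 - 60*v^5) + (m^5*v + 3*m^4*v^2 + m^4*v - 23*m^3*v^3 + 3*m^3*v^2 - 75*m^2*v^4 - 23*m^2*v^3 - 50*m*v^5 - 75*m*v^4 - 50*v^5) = m^5*v + m^5 + 3*m^4*v^2 + 6*m^4*v - 23*m^3*v^3 - 18*m^3*v^2 - 75*m^2*v^4 - 136*m^2*v^3 - 50*m*v^5 - 223*m*v^4 - 110*v^5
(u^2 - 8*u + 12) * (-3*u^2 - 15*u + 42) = -3*u^4 + 9*u^3 + 126*u^2 - 516*u + 504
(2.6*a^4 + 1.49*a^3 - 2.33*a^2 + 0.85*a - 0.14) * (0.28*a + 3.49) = 0.728*a^5 + 9.4912*a^4 + 4.5477*a^3 - 7.8937*a^2 + 2.9273*a - 0.4886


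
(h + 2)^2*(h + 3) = h^3 + 7*h^2 + 16*h + 12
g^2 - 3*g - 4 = (g - 4)*(g + 1)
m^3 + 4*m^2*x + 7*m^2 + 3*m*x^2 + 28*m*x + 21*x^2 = (m + 7)*(m + x)*(m + 3*x)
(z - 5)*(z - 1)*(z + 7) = z^3 + z^2 - 37*z + 35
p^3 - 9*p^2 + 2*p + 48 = (p - 8)*(p - 3)*(p + 2)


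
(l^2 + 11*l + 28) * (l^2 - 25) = l^4 + 11*l^3 + 3*l^2 - 275*l - 700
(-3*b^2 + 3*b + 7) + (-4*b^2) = -7*b^2 + 3*b + 7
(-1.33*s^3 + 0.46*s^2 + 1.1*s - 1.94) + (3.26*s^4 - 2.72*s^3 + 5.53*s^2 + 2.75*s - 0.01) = 3.26*s^4 - 4.05*s^3 + 5.99*s^2 + 3.85*s - 1.95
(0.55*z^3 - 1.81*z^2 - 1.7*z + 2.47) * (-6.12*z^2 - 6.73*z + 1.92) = -3.366*z^5 + 7.3757*z^4 + 23.6413*z^3 - 7.1506*z^2 - 19.8871*z + 4.7424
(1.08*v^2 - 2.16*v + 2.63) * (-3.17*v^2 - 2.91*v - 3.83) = -3.4236*v^4 + 3.7044*v^3 - 6.1879*v^2 + 0.6195*v - 10.0729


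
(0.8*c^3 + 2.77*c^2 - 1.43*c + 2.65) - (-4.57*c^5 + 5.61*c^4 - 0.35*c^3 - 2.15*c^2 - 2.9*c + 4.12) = 4.57*c^5 - 5.61*c^4 + 1.15*c^3 + 4.92*c^2 + 1.47*c - 1.47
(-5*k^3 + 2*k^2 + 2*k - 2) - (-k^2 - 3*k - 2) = -5*k^3 + 3*k^2 + 5*k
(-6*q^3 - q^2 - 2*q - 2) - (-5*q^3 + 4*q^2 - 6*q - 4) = -q^3 - 5*q^2 + 4*q + 2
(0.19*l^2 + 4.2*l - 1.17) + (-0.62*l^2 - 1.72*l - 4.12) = -0.43*l^2 + 2.48*l - 5.29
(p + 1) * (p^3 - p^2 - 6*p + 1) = p^4 - 7*p^2 - 5*p + 1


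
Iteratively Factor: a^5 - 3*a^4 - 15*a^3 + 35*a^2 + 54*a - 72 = (a - 4)*(a^4 + a^3 - 11*a^2 - 9*a + 18) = (a - 4)*(a + 2)*(a^3 - a^2 - 9*a + 9) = (a - 4)*(a + 2)*(a + 3)*(a^2 - 4*a + 3) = (a - 4)*(a - 3)*(a + 2)*(a + 3)*(a - 1)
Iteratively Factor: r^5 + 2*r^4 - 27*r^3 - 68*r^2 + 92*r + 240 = (r + 3)*(r^4 - r^3 - 24*r^2 + 4*r + 80) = (r + 3)*(r + 4)*(r^3 - 5*r^2 - 4*r + 20) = (r + 2)*(r + 3)*(r + 4)*(r^2 - 7*r + 10) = (r - 2)*(r + 2)*(r + 3)*(r + 4)*(r - 5)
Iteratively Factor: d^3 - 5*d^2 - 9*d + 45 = (d - 5)*(d^2 - 9) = (d - 5)*(d + 3)*(d - 3)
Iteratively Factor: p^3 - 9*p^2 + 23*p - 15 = (p - 1)*(p^2 - 8*p + 15) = (p - 3)*(p - 1)*(p - 5)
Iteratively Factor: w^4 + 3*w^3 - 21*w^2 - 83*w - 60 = (w + 4)*(w^3 - w^2 - 17*w - 15) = (w - 5)*(w + 4)*(w^2 + 4*w + 3) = (w - 5)*(w + 1)*(w + 4)*(w + 3)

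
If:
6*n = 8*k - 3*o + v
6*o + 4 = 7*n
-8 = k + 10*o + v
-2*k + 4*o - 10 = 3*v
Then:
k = 942/1793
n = 368/1793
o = -766/1793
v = -7626/1793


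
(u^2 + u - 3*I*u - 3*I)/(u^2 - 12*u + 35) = (u^2 + u - 3*I*u - 3*I)/(u^2 - 12*u + 35)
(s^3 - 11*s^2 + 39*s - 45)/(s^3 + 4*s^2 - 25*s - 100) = (s^2 - 6*s + 9)/(s^2 + 9*s + 20)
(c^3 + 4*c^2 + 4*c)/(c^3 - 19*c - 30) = c*(c + 2)/(c^2 - 2*c - 15)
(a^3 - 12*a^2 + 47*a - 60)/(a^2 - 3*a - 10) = (a^2 - 7*a + 12)/(a + 2)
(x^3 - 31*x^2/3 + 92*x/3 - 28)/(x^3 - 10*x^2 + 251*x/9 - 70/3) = 3*(x - 2)/(3*x - 5)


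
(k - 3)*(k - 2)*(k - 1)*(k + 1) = k^4 - 5*k^3 + 5*k^2 + 5*k - 6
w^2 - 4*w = w*(w - 4)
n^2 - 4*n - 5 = (n - 5)*(n + 1)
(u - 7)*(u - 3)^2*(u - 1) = u^4 - 14*u^3 + 64*u^2 - 114*u + 63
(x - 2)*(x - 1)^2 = x^3 - 4*x^2 + 5*x - 2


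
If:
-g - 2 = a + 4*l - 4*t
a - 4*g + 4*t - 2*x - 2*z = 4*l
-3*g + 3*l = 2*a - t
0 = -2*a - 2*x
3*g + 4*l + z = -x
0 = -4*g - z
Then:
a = -24/13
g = 14/13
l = -5/26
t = 3/26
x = 24/13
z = -56/13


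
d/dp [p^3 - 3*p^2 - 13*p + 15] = 3*p^2 - 6*p - 13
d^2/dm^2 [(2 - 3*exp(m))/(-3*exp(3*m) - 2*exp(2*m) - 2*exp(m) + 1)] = (108*exp(6*m) - 108*exp(5*m) - 192*exp(4*m) + 49*exp(3*m) - 42*exp(2*m) - 18*exp(m) - 1)*exp(m)/(27*exp(9*m) + 54*exp(8*m) + 90*exp(7*m) + 53*exp(6*m) + 24*exp(5*m) - 24*exp(4*m) - 7*exp(3*m) - 6*exp(2*m) + 6*exp(m) - 1)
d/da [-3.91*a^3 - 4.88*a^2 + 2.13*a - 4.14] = -11.73*a^2 - 9.76*a + 2.13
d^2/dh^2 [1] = 0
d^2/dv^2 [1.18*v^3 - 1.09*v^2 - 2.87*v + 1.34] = 7.08*v - 2.18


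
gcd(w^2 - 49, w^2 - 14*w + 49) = w - 7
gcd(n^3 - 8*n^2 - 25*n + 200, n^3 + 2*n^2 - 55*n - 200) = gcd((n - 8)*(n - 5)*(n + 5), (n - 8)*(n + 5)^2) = n^2 - 3*n - 40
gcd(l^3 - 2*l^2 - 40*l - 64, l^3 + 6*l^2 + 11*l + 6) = l + 2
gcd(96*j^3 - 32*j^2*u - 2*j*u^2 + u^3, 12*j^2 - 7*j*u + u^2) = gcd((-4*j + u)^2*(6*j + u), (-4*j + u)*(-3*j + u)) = -4*j + u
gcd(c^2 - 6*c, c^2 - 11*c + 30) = c - 6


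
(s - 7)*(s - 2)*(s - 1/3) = s^3 - 28*s^2/3 + 17*s - 14/3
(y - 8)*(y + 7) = y^2 - y - 56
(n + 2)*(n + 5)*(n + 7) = n^3 + 14*n^2 + 59*n + 70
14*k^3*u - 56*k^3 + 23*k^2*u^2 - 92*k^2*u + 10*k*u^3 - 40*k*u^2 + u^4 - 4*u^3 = (k + u)*(2*k + u)*(7*k + u)*(u - 4)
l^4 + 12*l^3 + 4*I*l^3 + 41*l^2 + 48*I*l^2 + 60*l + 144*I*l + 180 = (l + 6)^2*(l - I)*(l + 5*I)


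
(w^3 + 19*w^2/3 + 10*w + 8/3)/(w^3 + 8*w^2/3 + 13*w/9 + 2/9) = 3*(w + 4)/(3*w + 1)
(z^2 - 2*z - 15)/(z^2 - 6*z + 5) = (z + 3)/(z - 1)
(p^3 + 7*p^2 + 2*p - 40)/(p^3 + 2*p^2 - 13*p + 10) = (p + 4)/(p - 1)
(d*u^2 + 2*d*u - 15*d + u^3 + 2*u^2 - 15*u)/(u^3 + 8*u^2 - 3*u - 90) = (d + u)/(u + 6)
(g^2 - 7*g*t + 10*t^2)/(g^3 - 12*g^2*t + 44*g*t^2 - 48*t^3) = (g - 5*t)/(g^2 - 10*g*t + 24*t^2)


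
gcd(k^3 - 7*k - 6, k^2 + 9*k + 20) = 1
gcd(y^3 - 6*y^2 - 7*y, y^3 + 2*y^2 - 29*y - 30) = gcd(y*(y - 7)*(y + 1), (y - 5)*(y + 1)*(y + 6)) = y + 1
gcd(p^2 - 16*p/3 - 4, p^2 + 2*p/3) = p + 2/3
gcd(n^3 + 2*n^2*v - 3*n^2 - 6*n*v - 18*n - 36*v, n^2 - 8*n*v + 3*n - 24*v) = n + 3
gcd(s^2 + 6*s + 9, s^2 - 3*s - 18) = s + 3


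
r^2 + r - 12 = (r - 3)*(r + 4)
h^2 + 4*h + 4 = (h + 2)^2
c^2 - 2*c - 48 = (c - 8)*(c + 6)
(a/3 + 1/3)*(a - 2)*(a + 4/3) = a^3/3 + a^2/9 - 10*a/9 - 8/9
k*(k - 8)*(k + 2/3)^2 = k^4 - 20*k^3/3 - 92*k^2/9 - 32*k/9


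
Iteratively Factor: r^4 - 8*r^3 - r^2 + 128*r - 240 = (r + 4)*(r^3 - 12*r^2 + 47*r - 60) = (r - 4)*(r + 4)*(r^2 - 8*r + 15) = (r - 4)*(r - 3)*(r + 4)*(r - 5)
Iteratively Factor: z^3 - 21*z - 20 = (z + 4)*(z^2 - 4*z - 5) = (z - 5)*(z + 4)*(z + 1)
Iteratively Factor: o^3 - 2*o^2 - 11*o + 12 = (o + 3)*(o^2 - 5*o + 4) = (o - 1)*(o + 3)*(o - 4)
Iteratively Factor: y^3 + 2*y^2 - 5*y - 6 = (y - 2)*(y^2 + 4*y + 3) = (y - 2)*(y + 1)*(y + 3)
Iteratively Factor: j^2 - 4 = (j + 2)*(j - 2)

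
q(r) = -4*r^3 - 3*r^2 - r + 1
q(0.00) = 1.00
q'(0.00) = -1.00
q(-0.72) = 1.66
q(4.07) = -322.44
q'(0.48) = -6.64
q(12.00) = -7355.00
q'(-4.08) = -176.28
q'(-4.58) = -225.24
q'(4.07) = -224.20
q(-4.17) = 243.05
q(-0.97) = 2.80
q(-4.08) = 226.81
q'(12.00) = -1801.00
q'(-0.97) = -6.47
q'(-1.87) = -31.74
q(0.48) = -0.61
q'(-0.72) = -2.90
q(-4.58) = 326.94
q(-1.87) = 18.54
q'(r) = -12*r^2 - 6*r - 1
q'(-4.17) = -184.65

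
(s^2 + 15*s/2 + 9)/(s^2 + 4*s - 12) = (s + 3/2)/(s - 2)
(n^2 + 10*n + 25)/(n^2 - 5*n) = (n^2 + 10*n + 25)/(n*(n - 5))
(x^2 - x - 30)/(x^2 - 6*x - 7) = (-x^2 + x + 30)/(-x^2 + 6*x + 7)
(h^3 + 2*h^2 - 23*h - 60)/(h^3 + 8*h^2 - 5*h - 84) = (h^2 - 2*h - 15)/(h^2 + 4*h - 21)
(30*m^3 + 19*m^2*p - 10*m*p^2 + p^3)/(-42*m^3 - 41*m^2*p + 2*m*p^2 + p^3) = (-5*m + p)/(7*m + p)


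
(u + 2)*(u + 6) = u^2 + 8*u + 12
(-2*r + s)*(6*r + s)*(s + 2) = -12*r^2*s - 24*r^2 + 4*r*s^2 + 8*r*s + s^3 + 2*s^2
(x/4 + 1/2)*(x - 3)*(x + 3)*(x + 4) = x^4/4 + 3*x^3/2 - x^2/4 - 27*x/2 - 18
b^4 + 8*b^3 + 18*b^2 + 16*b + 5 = (b + 1)^3*(b + 5)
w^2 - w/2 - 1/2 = (w - 1)*(w + 1/2)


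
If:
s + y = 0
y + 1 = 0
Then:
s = 1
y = -1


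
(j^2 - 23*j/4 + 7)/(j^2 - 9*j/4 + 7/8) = 2*(j - 4)/(2*j - 1)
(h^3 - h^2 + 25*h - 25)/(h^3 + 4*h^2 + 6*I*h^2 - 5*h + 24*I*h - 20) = (h^2 - h*(1 + 5*I) + 5*I)/(h^2 + h*(4 + I) + 4*I)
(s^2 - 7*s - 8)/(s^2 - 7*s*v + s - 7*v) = (s - 8)/(s - 7*v)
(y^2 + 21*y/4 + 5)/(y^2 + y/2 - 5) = (4*y^2 + 21*y + 20)/(2*(2*y^2 + y - 10))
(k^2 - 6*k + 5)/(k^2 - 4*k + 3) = (k - 5)/(k - 3)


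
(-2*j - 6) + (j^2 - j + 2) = j^2 - 3*j - 4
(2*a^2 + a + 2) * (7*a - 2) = 14*a^3 + 3*a^2 + 12*a - 4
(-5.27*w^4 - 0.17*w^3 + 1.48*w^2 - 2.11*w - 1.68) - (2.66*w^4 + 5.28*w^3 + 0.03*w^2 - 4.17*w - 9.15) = -7.93*w^4 - 5.45*w^3 + 1.45*w^2 + 2.06*w + 7.47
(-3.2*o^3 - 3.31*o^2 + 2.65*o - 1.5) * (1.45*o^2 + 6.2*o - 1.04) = -4.64*o^5 - 24.6395*o^4 - 13.3515*o^3 + 17.6974*o^2 - 12.056*o + 1.56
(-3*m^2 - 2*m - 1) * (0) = 0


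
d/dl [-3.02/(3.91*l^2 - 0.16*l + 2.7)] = (23.6164*l - 0.4832)/(3.91*l^2 - 0.16*l + 2.7)^2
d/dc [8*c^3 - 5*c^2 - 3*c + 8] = 24*c^2 - 10*c - 3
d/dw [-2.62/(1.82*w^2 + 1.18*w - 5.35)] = (9.5368*w + 3.0916)/(1.82*w^2 + 1.18*w - 5.35)^2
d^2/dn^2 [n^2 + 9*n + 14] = 2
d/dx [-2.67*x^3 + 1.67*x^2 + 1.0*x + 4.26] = -8.01*x^2 + 3.34*x + 1.0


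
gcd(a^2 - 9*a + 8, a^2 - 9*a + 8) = a^2 - 9*a + 8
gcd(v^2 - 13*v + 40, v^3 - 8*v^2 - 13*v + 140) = v - 5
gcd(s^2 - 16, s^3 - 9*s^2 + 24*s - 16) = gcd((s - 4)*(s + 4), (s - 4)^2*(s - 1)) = s - 4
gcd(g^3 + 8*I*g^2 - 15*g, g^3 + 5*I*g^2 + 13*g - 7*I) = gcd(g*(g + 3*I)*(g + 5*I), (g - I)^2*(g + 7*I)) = 1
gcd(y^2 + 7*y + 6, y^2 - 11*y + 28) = 1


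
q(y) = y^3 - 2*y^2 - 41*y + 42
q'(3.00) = -26.00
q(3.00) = -72.00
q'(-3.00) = -2.00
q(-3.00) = 120.00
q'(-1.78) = -24.37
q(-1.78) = 103.00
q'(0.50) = -42.25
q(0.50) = 21.12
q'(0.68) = -42.33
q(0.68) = 13.51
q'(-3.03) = -1.34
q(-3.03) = 120.05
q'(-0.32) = -39.41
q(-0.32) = 54.88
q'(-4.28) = 31.08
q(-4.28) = 102.44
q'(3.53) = -17.74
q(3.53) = -83.66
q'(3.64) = -15.81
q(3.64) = -85.51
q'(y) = 3*y^2 - 4*y - 41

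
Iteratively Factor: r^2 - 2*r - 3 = (r + 1)*(r - 3)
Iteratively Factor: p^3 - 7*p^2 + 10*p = (p - 2)*(p^2 - 5*p) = p*(p - 2)*(p - 5)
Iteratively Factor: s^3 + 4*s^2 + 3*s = (s + 1)*(s^2 + 3*s) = s*(s + 1)*(s + 3)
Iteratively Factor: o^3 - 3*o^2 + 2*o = (o)*(o^2 - 3*o + 2) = o*(o - 1)*(o - 2)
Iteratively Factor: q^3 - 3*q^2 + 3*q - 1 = (q - 1)*(q^2 - 2*q + 1) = (q - 1)^2*(q - 1)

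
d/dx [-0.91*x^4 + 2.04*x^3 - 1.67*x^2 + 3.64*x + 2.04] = -3.64*x^3 + 6.12*x^2 - 3.34*x + 3.64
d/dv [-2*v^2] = -4*v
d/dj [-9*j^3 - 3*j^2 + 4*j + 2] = -27*j^2 - 6*j + 4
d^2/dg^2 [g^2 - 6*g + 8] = 2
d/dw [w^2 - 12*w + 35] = 2*w - 12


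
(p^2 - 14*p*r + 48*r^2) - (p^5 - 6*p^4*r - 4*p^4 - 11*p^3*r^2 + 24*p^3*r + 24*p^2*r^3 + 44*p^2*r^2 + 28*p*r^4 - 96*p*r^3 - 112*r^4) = -p^5 + 6*p^4*r + 4*p^4 + 11*p^3*r^2 - 24*p^3*r - 24*p^2*r^3 - 44*p^2*r^2 + p^2 - 28*p*r^4 + 96*p*r^3 - 14*p*r + 112*r^4 + 48*r^2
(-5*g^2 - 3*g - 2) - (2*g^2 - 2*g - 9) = -7*g^2 - g + 7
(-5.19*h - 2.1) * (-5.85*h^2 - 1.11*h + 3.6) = 30.3615*h^3 + 18.0459*h^2 - 16.353*h - 7.56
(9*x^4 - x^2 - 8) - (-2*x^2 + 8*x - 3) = 9*x^4 + x^2 - 8*x - 5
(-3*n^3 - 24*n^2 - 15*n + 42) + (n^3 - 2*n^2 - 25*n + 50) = -2*n^3 - 26*n^2 - 40*n + 92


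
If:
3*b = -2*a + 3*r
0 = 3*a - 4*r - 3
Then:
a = 4*r/3 + 1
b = r/9 - 2/3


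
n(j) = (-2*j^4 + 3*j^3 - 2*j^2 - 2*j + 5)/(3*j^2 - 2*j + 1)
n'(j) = (2 - 6*j)*(-2*j^4 + 3*j^3 - 2*j^2 - 2*j + 5)/(3*j^2 - 2*j + 1)^2 + (-8*j^3 + 9*j^2 - 4*j - 2)/(3*j^2 - 2*j + 1)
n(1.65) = -0.87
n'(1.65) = -2.25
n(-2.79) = -6.39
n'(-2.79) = 4.45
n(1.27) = 0.05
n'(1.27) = -2.80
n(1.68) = -0.94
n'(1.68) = -2.24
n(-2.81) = -6.48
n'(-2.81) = 4.47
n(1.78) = -1.16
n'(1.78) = -2.25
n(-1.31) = -0.96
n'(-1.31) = 3.10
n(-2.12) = -3.67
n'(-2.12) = 3.69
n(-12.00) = -102.66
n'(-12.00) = 16.56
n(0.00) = 5.00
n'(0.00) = 8.00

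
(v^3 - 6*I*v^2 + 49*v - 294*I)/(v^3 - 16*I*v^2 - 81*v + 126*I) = (v + 7*I)/(v - 3*I)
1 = 1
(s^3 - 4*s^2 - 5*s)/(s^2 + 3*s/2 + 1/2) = 2*s*(s - 5)/(2*s + 1)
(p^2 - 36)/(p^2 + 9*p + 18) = (p - 6)/(p + 3)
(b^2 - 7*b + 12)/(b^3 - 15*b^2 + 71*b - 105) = (b - 4)/(b^2 - 12*b + 35)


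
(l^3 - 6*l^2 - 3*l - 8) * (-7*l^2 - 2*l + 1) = -7*l^5 + 40*l^4 + 34*l^3 + 56*l^2 + 13*l - 8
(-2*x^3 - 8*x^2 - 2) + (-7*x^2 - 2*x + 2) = -2*x^3 - 15*x^2 - 2*x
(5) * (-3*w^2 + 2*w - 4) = -15*w^2 + 10*w - 20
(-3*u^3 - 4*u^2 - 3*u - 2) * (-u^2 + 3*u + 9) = 3*u^5 - 5*u^4 - 36*u^3 - 43*u^2 - 33*u - 18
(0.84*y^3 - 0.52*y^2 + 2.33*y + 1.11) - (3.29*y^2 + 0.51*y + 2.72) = 0.84*y^3 - 3.81*y^2 + 1.82*y - 1.61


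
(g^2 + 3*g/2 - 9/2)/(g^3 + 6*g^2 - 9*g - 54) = (g - 3/2)/(g^2 + 3*g - 18)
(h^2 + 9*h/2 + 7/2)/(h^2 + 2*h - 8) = (2*h^2 + 9*h + 7)/(2*(h^2 + 2*h - 8))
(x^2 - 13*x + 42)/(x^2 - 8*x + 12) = (x - 7)/(x - 2)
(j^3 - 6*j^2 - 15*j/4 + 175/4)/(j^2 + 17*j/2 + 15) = (2*j^2 - 17*j + 35)/(2*(j + 6))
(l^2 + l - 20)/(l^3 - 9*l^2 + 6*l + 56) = (l + 5)/(l^2 - 5*l - 14)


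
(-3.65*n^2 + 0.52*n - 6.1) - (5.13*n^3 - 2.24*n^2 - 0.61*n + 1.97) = -5.13*n^3 - 1.41*n^2 + 1.13*n - 8.07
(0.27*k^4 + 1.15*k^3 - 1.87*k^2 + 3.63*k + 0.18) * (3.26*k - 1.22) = 0.8802*k^5 + 3.4196*k^4 - 7.4992*k^3 + 14.1152*k^2 - 3.8418*k - 0.2196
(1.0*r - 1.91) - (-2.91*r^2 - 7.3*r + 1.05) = 2.91*r^2 + 8.3*r - 2.96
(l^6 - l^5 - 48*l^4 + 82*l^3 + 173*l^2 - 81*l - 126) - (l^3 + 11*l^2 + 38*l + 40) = l^6 - l^5 - 48*l^4 + 81*l^3 + 162*l^2 - 119*l - 166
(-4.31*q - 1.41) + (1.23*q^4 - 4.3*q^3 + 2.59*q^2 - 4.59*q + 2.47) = 1.23*q^4 - 4.3*q^3 + 2.59*q^2 - 8.9*q + 1.06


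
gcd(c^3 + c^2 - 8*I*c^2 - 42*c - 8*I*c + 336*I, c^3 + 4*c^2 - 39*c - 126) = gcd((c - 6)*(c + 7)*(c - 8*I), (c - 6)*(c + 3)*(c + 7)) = c^2 + c - 42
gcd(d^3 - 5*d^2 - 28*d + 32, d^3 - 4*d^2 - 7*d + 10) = d - 1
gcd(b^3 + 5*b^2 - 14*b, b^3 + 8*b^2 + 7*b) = b^2 + 7*b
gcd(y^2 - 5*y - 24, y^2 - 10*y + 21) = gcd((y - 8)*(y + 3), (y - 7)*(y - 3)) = 1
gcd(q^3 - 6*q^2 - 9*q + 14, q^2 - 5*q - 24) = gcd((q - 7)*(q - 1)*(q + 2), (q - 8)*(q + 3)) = 1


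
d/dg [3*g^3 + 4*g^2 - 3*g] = 9*g^2 + 8*g - 3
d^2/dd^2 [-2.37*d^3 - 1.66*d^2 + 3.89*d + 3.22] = -14.22*d - 3.32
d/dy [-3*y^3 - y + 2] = -9*y^2 - 1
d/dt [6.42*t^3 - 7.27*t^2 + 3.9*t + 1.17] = 19.26*t^2 - 14.54*t + 3.9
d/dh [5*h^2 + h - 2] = 10*h + 1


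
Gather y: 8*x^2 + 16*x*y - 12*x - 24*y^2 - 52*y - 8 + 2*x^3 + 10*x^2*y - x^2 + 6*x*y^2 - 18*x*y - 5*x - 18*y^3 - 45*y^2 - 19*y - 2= 2*x^3 + 7*x^2 - 17*x - 18*y^3 + y^2*(6*x - 69) + y*(10*x^2 - 2*x - 71) - 10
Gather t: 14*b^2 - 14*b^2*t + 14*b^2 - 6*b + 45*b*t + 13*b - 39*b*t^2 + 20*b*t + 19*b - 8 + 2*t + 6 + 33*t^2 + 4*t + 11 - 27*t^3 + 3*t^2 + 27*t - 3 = 28*b^2 + 26*b - 27*t^3 + t^2*(36 - 39*b) + t*(-14*b^2 + 65*b + 33) + 6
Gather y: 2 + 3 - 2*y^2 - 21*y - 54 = -2*y^2 - 21*y - 49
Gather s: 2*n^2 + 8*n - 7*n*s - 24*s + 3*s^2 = 2*n^2 + 8*n + 3*s^2 + s*(-7*n - 24)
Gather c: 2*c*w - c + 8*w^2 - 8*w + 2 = c*(2*w - 1) + 8*w^2 - 8*w + 2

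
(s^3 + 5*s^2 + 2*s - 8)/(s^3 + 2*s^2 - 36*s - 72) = (s^2 + 3*s - 4)/(s^2 - 36)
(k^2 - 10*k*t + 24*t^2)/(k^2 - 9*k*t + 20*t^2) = (-k + 6*t)/(-k + 5*t)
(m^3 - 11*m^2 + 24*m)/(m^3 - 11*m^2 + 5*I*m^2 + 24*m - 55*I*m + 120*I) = m/(m + 5*I)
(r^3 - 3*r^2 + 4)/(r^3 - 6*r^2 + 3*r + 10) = (r - 2)/(r - 5)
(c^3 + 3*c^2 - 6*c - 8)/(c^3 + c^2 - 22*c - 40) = (c^2 - c - 2)/(c^2 - 3*c - 10)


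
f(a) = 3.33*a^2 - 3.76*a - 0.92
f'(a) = 6.66*a - 3.76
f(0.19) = -1.51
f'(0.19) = -2.49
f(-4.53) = 84.45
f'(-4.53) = -33.93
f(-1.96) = 19.24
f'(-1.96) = -16.81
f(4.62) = 52.79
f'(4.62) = 27.01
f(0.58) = -1.98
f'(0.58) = 0.10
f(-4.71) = 90.66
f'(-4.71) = -35.13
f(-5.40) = 116.49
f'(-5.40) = -39.72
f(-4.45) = 81.75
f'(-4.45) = -33.40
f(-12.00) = 523.72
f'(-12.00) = -83.68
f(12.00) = 433.48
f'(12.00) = 76.16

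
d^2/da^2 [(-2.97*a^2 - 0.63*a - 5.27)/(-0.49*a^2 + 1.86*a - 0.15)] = (-8.88178419700125e-16*a^4 + 5.716242*a^3 + 6.282192*a^2 - 29.096298*a + 36.174684)/(0.117649*a^6 - 1.339758*a^5 + 5.193657*a^4 - 7.255116*a^3 + 1.589895*a^2 - 0.12555*a + 0.003375)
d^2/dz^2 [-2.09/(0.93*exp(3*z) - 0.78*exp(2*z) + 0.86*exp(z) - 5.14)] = (-2.09*(2.79*exp(2*z) - 1.56*exp(z) + 0.86)*(5.58*exp(2*z) - 3.12*exp(z) + 1.72)*exp(z) + (17.4933*exp(2*z) - 6.5208*exp(z) + 1.7974)*(0.93*exp(3*z) - 0.78*exp(2*z) + 0.86*exp(z) - 5.14))*exp(z)/(0.93*exp(3*z) - 0.78*exp(2*z) + 0.86*exp(z) - 5.14)^3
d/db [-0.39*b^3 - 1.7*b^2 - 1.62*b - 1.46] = -1.17*b^2 - 3.4*b - 1.62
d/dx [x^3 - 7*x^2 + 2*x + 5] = 3*x^2 - 14*x + 2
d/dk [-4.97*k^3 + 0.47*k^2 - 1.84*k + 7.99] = -14.91*k^2 + 0.94*k - 1.84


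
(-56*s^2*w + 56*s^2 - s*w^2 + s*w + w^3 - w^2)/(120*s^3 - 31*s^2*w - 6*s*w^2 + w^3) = (-7*s*w + 7*s - w^2 + w)/(15*s^2 - 2*s*w - w^2)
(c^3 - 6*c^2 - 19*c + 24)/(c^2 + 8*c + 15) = (c^2 - 9*c + 8)/(c + 5)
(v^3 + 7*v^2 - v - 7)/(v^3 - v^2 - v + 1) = (v + 7)/(v - 1)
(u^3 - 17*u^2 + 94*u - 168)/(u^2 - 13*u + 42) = u - 4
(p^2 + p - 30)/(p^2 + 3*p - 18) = (p - 5)/(p - 3)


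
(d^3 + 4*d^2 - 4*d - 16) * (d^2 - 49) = d^5 + 4*d^4 - 53*d^3 - 212*d^2 + 196*d + 784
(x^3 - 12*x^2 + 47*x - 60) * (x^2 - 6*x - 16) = x^5 - 18*x^4 + 103*x^3 - 150*x^2 - 392*x + 960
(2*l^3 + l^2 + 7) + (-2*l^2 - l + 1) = 2*l^3 - l^2 - l + 8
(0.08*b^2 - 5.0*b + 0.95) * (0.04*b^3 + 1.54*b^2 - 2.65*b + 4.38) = 0.0032*b^5 - 0.0768*b^4 - 7.874*b^3 + 15.0634*b^2 - 24.4175*b + 4.161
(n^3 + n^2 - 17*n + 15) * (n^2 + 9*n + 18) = n^5 + 10*n^4 + 10*n^3 - 120*n^2 - 171*n + 270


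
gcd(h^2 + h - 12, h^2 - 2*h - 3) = h - 3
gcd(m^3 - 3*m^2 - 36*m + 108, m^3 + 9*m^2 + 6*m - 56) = 1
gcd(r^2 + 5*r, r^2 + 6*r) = r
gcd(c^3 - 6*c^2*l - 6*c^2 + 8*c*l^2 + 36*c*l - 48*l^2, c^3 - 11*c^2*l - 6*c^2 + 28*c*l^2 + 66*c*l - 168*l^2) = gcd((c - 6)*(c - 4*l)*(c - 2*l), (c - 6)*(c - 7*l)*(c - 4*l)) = c^2 - 4*c*l - 6*c + 24*l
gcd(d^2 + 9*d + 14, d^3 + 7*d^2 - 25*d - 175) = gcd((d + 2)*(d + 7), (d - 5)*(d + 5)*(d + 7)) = d + 7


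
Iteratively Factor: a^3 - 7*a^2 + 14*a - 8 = (a - 1)*(a^2 - 6*a + 8) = (a - 2)*(a - 1)*(a - 4)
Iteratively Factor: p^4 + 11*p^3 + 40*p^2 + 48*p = (p + 3)*(p^3 + 8*p^2 + 16*p) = (p + 3)*(p + 4)*(p^2 + 4*p) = (p + 3)*(p + 4)^2*(p)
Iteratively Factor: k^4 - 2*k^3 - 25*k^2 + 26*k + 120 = (k - 5)*(k^3 + 3*k^2 - 10*k - 24) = (k - 5)*(k + 2)*(k^2 + k - 12) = (k - 5)*(k + 2)*(k + 4)*(k - 3)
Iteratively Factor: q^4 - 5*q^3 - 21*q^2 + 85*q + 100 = (q - 5)*(q^3 - 21*q - 20) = (q - 5)^2*(q^2 + 5*q + 4) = (q - 5)^2*(q + 1)*(q + 4)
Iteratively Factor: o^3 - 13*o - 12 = (o - 4)*(o^2 + 4*o + 3) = (o - 4)*(o + 3)*(o + 1)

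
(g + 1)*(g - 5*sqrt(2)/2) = g^2 - 5*sqrt(2)*g/2 + g - 5*sqrt(2)/2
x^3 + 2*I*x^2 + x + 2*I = (x - I)*(x + I)*(x + 2*I)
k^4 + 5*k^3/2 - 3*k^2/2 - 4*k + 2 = (k - 1)*(k - 1/2)*(k + 2)^2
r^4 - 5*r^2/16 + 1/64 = (r - 1/2)*(r - 1/4)*(r + 1/4)*(r + 1/2)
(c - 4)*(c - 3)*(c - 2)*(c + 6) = c^4 - 3*c^3 - 28*c^2 + 132*c - 144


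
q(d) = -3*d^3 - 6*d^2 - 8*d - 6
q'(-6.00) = -260.00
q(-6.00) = 474.00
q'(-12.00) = -1160.00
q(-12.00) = 4410.00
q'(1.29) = -38.46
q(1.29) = -32.74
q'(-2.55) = -35.92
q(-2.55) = 25.13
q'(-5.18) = -187.33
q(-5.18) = 291.42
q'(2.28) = -82.15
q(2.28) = -90.99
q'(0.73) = -21.56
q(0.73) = -16.20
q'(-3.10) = -57.29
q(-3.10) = 50.51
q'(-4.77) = -155.54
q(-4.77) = 221.24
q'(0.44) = -15.02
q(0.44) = -10.94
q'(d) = -9*d^2 - 12*d - 8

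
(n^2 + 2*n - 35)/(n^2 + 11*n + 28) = (n - 5)/(n + 4)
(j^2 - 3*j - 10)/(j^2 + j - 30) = (j + 2)/(j + 6)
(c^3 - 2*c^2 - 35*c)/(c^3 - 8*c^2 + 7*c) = (c + 5)/(c - 1)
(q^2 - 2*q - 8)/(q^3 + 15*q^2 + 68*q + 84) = (q - 4)/(q^2 + 13*q + 42)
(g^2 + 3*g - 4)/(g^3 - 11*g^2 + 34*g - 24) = (g + 4)/(g^2 - 10*g + 24)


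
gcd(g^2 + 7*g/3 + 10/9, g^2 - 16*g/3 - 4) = g + 2/3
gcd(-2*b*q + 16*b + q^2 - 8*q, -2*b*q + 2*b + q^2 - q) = -2*b + q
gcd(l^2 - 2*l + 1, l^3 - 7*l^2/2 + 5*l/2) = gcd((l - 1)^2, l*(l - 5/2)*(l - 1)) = l - 1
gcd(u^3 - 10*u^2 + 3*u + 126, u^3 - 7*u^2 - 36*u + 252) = u^2 - 13*u + 42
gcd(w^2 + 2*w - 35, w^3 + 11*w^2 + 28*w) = w + 7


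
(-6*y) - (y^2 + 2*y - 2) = -y^2 - 8*y + 2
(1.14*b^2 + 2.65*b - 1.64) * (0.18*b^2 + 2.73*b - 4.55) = 0.2052*b^4 + 3.5892*b^3 + 1.7523*b^2 - 16.5347*b + 7.462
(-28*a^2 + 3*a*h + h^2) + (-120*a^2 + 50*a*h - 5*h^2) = -148*a^2 + 53*a*h - 4*h^2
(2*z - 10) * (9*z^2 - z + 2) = 18*z^3 - 92*z^2 + 14*z - 20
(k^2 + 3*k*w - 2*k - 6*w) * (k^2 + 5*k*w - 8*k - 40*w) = k^4 + 8*k^3*w - 10*k^3 + 15*k^2*w^2 - 80*k^2*w + 16*k^2 - 150*k*w^2 + 128*k*w + 240*w^2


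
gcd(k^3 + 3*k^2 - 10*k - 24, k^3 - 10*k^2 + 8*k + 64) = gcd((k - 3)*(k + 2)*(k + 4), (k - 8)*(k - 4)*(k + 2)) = k + 2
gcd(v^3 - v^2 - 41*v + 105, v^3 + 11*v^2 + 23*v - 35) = v + 7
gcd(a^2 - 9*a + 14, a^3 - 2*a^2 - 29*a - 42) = a - 7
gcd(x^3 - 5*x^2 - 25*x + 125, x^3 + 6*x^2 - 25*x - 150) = x^2 - 25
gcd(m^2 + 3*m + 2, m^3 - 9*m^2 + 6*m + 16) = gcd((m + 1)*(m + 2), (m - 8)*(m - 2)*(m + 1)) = m + 1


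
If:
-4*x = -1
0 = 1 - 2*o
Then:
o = 1/2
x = 1/4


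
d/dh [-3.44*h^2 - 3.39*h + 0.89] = -6.88*h - 3.39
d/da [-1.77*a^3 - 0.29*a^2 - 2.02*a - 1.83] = -5.31*a^2 - 0.58*a - 2.02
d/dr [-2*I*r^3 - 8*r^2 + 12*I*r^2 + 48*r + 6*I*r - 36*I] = -6*I*r^2 + r*(-16 + 24*I) + 48 + 6*I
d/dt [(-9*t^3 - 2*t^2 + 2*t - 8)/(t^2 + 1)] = (-9*t^4 - 29*t^2 + 12*t + 2)/(t^4 + 2*t^2 + 1)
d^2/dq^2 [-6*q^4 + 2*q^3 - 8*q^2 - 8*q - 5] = -72*q^2 + 12*q - 16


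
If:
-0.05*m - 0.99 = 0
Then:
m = -19.80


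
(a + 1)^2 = a^2 + 2*a + 1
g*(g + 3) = g^2 + 3*g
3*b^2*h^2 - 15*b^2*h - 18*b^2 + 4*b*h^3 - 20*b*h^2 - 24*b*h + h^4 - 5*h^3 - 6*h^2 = (b + h)*(3*b + h)*(h - 6)*(h + 1)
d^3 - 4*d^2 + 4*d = d*(d - 2)^2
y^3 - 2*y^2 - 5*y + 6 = (y - 3)*(y - 1)*(y + 2)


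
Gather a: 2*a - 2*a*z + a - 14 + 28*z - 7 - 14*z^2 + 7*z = a*(3 - 2*z) - 14*z^2 + 35*z - 21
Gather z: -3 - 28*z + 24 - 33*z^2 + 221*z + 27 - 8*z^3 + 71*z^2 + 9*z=-8*z^3 + 38*z^2 + 202*z + 48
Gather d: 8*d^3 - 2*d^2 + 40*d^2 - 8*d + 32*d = 8*d^3 + 38*d^2 + 24*d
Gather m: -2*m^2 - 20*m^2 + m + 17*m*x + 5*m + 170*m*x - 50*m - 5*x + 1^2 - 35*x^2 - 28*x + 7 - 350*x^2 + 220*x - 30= -22*m^2 + m*(187*x - 44) - 385*x^2 + 187*x - 22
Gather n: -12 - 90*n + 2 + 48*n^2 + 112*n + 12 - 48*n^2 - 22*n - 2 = 0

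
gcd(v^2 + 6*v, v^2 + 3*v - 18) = v + 6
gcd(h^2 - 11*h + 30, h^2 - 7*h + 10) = h - 5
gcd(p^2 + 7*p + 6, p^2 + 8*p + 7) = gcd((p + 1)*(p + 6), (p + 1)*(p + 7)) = p + 1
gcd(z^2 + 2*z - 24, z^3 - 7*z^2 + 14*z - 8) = z - 4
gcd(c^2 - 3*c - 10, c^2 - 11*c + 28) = 1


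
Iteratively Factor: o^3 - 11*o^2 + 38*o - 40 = (o - 2)*(o^2 - 9*o + 20) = (o - 5)*(o - 2)*(o - 4)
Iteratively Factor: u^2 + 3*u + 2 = (u + 2)*(u + 1)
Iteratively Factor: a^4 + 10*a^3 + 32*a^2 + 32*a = (a)*(a^3 + 10*a^2 + 32*a + 32) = a*(a + 2)*(a^2 + 8*a + 16) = a*(a + 2)*(a + 4)*(a + 4)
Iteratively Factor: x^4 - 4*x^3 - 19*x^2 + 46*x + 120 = (x + 2)*(x^3 - 6*x^2 - 7*x + 60) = (x - 4)*(x + 2)*(x^2 - 2*x - 15) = (x - 5)*(x - 4)*(x + 2)*(x + 3)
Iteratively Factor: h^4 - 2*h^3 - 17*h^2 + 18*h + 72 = (h - 4)*(h^3 + 2*h^2 - 9*h - 18) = (h - 4)*(h + 3)*(h^2 - h - 6) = (h - 4)*(h - 3)*(h + 3)*(h + 2)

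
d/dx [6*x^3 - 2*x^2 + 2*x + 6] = 18*x^2 - 4*x + 2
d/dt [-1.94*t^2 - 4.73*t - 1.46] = -3.88*t - 4.73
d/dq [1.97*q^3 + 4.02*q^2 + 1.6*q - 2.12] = 5.91*q^2 + 8.04*q + 1.6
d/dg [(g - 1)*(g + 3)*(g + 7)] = 3*g^2 + 18*g + 11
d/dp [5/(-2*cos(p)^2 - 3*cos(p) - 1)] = -5*(4*cos(p) + 3)*sin(p)/(3*cos(p) + cos(2*p) + 2)^2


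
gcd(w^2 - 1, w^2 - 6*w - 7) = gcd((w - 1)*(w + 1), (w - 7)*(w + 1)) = w + 1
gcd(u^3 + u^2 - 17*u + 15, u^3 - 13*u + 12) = u^2 - 4*u + 3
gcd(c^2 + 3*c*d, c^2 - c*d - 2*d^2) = 1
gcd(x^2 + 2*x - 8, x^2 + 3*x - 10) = x - 2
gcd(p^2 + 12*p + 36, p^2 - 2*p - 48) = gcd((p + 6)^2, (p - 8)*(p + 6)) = p + 6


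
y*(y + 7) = y^2 + 7*y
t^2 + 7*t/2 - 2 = (t - 1/2)*(t + 4)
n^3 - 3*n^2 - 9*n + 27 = (n - 3)^2*(n + 3)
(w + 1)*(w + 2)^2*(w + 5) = w^4 + 10*w^3 + 33*w^2 + 44*w + 20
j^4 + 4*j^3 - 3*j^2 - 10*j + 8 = (j - 1)^2*(j + 2)*(j + 4)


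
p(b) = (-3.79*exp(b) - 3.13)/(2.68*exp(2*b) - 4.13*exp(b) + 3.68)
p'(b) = (-3.79*exp(b) - 3.13)*(-5.36*exp(2*b) + 4.13*exp(b))/(2.68*exp(2*b) - 4.13*exp(b) + 3.68)^2 - 3.79*exp(b)/(2.68*exp(2*b) - 4.13*exp(b) + 3.68) = (10.1572*exp(2*b) + 16.7768*exp(b) - 26.8741)*exp(b)/(7.1824*exp(4*b) - 22.1368*exp(3*b) + 36.7817*exp(2*b) - 30.3968*exp(b) + 13.5424)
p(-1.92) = -1.18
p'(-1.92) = -0.36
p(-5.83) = -0.86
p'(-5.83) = -0.01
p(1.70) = -0.39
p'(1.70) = 0.54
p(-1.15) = -1.64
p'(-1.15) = -0.93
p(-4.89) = -0.87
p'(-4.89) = -0.02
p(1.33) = -0.66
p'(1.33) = 0.99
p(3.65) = -0.04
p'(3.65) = 0.04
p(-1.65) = -1.29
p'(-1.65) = -0.50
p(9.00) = 0.00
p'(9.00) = 0.00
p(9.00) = 0.00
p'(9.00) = 0.00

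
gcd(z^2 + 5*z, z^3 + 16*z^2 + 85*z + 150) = z + 5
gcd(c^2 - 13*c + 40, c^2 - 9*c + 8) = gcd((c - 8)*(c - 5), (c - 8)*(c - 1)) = c - 8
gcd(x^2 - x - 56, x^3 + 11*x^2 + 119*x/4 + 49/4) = x + 7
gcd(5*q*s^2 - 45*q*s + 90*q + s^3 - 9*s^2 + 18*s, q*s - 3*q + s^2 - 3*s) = s - 3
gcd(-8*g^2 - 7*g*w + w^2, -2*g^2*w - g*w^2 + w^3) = g + w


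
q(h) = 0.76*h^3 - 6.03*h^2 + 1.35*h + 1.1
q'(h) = 2.28*h^2 - 12.06*h + 1.35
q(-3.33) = -98.33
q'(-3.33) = 66.79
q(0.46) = 0.52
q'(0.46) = -3.72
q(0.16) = 1.16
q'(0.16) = -0.52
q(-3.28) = -95.02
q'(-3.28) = 65.44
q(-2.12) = -36.10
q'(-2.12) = 37.16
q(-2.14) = -36.85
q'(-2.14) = 37.60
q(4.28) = -44.00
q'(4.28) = -8.50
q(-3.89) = -140.13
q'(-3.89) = 82.76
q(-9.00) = -1053.52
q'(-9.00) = 294.57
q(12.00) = 462.26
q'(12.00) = 184.95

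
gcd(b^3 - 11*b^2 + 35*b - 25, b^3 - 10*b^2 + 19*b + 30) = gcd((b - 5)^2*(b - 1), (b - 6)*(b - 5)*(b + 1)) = b - 5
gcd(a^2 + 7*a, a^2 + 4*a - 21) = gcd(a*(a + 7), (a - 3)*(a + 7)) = a + 7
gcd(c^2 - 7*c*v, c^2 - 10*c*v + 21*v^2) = -c + 7*v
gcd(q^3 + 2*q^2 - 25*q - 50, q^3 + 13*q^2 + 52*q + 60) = q^2 + 7*q + 10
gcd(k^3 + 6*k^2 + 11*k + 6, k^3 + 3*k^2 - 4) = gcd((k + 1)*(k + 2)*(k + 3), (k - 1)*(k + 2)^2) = k + 2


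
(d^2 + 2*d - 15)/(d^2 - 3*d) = (d + 5)/d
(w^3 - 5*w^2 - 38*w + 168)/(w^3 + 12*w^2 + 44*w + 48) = (w^2 - 11*w + 28)/(w^2 + 6*w + 8)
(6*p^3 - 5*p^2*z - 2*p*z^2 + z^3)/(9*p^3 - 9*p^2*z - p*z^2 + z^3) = (2*p + z)/(3*p + z)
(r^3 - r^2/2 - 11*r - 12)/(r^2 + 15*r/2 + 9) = (r^2 - 2*r - 8)/(r + 6)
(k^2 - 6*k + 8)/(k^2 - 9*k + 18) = (k^2 - 6*k + 8)/(k^2 - 9*k + 18)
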